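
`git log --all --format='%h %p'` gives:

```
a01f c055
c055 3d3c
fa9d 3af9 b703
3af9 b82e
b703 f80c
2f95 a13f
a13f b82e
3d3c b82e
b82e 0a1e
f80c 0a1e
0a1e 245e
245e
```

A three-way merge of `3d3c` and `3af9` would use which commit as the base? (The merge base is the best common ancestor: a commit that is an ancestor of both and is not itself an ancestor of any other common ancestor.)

Ancestors of 3d3c: {0a1e, 245e, 3d3c, b82e}.
Ancestors of 3af9: {0a1e, 245e, 3af9, b82e}.
Common ancestors: {0a1e, 245e, b82e}.
Among these, b82e is not an ancestor of any other common ancestor — it is the merge base.

b82e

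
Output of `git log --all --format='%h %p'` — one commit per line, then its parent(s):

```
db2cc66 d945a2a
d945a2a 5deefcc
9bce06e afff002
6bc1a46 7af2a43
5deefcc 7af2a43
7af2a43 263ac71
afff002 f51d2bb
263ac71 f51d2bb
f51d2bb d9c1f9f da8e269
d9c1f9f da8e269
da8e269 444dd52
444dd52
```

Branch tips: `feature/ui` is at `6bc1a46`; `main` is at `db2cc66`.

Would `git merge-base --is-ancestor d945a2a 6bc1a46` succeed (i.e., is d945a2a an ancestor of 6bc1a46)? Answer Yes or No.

No

Ancestors of 6bc1a46: {263ac71, 444dd52, 6bc1a46, 7af2a43, d9c1f9f, da8e269, f51d2bb}.
d945a2a is not in that set, so it is not an ancestor of 6bc1a46.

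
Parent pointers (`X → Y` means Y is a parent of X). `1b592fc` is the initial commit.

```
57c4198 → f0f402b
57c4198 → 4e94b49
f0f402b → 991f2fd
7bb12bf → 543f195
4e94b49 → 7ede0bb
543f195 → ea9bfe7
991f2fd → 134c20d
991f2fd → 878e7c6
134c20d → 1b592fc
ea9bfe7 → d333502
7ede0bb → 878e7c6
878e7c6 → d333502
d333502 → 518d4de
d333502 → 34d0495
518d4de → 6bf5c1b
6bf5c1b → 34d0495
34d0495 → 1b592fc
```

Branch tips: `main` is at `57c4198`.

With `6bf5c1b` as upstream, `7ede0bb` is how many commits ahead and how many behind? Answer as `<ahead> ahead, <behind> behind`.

Reachable from 7ede0bb: {1b592fc, 34d0495, 518d4de, 6bf5c1b, 7ede0bb, 878e7c6, d333502}.
Reachable from 6bf5c1b: {1b592fc, 34d0495, 6bf5c1b}.
Only in 7ede0bb's history (ahead): {518d4de, 7ede0bb, 878e7c6, d333502} — 4.
Only in 6bf5c1b's history (behind): {} — 0.

4 ahead, 0 behind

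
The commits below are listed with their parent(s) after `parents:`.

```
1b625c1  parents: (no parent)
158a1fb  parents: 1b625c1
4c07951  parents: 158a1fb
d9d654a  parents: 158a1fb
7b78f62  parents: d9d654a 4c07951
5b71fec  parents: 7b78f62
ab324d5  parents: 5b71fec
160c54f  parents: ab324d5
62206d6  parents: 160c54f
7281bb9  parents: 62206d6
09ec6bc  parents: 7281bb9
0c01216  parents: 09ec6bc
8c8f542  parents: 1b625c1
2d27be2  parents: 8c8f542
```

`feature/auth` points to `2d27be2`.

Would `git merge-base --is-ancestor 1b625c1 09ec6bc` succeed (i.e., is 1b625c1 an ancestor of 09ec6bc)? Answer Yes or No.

Ancestors of 09ec6bc (commits reachable by following parents): {09ec6bc, 158a1fb, 160c54f, 1b625c1, 4c07951, 5b71fec, 62206d6, 7281bb9, 7b78f62, ab324d5, d9d654a}.
1b625c1 is in that set, so it is an ancestor of 09ec6bc.

Yes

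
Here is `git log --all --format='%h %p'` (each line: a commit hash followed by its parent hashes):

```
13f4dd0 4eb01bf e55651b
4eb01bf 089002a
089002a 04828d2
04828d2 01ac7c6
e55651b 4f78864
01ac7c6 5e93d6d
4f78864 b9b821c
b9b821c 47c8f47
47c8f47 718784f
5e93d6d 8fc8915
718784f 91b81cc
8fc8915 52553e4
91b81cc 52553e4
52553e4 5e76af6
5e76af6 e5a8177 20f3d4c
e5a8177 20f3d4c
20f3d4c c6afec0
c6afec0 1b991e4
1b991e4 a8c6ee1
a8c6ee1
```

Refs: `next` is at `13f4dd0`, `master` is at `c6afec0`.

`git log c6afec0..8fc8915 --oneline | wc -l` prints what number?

Reachable from 8fc8915: {1b991e4, 20f3d4c, 52553e4, 5e76af6, 8fc8915, a8c6ee1, c6afec0, e5a8177}.
Reachable from c6afec0: {1b991e4, a8c6ee1, c6afec0}.
In 8fc8915's history but not c6afec0's: {20f3d4c, 52553e4, 5e76af6, 8fc8915, e5a8177} — 5 commits.

5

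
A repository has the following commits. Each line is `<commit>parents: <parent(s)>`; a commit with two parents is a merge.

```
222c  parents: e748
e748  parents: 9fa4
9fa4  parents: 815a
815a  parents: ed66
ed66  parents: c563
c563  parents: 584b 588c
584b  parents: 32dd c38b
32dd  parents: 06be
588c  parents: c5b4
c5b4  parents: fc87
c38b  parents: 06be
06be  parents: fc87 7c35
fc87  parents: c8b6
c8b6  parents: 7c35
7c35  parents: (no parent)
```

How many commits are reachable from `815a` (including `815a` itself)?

Walking parent pointers from 815a: reachable set = {06be, 32dd, 584b, 588c, 7c35, 815a, c38b, c563, c5b4, c8b6, ed66, fc87}.
That is 12 commits.

12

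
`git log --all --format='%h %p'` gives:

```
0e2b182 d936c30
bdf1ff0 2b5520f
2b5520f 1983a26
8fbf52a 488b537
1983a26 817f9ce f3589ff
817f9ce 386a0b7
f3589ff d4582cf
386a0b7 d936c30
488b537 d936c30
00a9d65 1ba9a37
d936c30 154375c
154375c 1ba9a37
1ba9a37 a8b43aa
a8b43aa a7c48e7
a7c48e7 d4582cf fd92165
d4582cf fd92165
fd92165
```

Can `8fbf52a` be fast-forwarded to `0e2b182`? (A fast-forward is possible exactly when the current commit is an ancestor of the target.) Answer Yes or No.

No

A fast-forward from 8fbf52a to 0e2b182 is possible iff 8fbf52a is an ancestor of 0e2b182.
Ancestors of 0e2b182: {0e2b182, 154375c, 1ba9a37, a7c48e7, a8b43aa, d4582cf, d936c30, fd92165}.
8fbf52a is not among them, so fast-forward is not possible.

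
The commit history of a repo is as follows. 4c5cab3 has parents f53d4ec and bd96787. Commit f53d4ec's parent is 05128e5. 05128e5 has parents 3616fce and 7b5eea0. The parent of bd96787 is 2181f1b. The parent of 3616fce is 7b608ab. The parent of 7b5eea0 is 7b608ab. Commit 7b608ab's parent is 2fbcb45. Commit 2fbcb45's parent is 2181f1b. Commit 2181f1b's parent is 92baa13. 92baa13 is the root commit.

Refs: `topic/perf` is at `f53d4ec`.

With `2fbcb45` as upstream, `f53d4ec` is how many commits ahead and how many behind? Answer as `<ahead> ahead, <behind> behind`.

5 ahead, 0 behind

Reachable from f53d4ec: {05128e5, 2181f1b, 2fbcb45, 3616fce, 7b5eea0, 7b608ab, 92baa13, f53d4ec}.
Reachable from 2fbcb45: {2181f1b, 2fbcb45, 92baa13}.
Only in f53d4ec's history (ahead): {05128e5, 3616fce, 7b5eea0, 7b608ab, f53d4ec} — 5.
Only in 2fbcb45's history (behind): {} — 0.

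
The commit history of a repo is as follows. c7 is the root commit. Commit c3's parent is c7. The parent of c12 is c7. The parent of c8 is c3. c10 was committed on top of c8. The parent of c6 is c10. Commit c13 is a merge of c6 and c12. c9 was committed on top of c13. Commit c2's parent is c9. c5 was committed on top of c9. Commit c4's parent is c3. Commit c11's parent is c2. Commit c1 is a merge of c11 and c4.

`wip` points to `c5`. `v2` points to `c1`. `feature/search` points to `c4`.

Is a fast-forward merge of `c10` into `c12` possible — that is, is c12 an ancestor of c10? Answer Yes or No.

A fast-forward from c12 to c10 is possible iff c12 is an ancestor of c10.
Ancestors of c10: {c10, c3, c7, c8}.
c12 is not among them, so fast-forward is not possible.

No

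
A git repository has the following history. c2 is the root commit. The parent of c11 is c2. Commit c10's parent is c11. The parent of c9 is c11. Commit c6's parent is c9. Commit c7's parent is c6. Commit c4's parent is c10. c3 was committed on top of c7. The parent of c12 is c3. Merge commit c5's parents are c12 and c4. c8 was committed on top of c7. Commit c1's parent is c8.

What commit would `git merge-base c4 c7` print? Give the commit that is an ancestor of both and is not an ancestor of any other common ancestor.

Ancestors of c4: {c10, c11, c2, c4}.
Ancestors of c7: {c11, c2, c6, c7, c9}.
Common ancestors: {c11, c2}.
Among these, c11 is not an ancestor of any other common ancestor — it is the merge base.

c11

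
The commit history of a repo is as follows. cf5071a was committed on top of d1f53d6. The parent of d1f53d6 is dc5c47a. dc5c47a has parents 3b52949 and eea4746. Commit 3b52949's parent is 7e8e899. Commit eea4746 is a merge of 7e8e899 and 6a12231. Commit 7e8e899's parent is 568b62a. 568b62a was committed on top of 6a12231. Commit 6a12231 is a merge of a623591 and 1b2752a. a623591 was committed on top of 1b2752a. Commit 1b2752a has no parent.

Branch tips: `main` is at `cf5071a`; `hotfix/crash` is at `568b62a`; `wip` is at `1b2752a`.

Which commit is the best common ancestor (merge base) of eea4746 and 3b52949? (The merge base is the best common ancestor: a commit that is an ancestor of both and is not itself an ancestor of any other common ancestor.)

Ancestors of eea4746: {1b2752a, 568b62a, 6a12231, 7e8e899, a623591, eea4746}.
Ancestors of 3b52949: {1b2752a, 3b52949, 568b62a, 6a12231, 7e8e899, a623591}.
Common ancestors: {1b2752a, 568b62a, 6a12231, 7e8e899, a623591}.
Among these, 7e8e899 is not an ancestor of any other common ancestor — it is the merge base.

7e8e899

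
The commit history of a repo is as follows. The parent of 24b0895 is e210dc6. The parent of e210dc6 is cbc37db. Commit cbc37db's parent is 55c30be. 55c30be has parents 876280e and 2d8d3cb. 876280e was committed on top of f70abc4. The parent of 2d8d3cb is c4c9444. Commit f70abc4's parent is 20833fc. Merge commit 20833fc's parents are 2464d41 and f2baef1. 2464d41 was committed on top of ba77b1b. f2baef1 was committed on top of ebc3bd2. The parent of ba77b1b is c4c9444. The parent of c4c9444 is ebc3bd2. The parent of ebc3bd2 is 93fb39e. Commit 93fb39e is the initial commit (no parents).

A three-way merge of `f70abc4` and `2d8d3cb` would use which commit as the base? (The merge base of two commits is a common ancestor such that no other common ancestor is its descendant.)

Ancestors of f70abc4: {20833fc, 2464d41, 93fb39e, ba77b1b, c4c9444, ebc3bd2, f2baef1, f70abc4}.
Ancestors of 2d8d3cb: {2d8d3cb, 93fb39e, c4c9444, ebc3bd2}.
Common ancestors: {93fb39e, c4c9444, ebc3bd2}.
Among these, c4c9444 is not an ancestor of any other common ancestor — it is the merge base.

c4c9444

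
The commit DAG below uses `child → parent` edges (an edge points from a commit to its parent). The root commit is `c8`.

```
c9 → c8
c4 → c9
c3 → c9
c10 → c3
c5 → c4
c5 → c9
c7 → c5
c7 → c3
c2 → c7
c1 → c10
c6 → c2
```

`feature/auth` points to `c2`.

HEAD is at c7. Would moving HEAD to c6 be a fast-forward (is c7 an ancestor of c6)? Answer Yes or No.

Yes

A fast-forward from c7 to c6 is possible iff c7 is an ancestor of c6.
Ancestors of c6: {c2, c3, c4, c5, c6, c7, c8, c9}.
c7 is among them, so fast-forward is possible.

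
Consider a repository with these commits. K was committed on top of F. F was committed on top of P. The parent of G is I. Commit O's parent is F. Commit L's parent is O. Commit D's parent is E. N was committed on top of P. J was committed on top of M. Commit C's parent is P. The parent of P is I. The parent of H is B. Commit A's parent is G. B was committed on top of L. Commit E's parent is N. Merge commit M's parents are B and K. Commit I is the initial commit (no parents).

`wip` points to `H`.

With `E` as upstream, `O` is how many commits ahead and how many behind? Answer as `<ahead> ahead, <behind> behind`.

2 ahead, 2 behind

Reachable from O: {F, I, O, P}.
Reachable from E: {E, I, N, P}.
Only in O's history (ahead): {F, O} — 2.
Only in E's history (behind): {E, N} — 2.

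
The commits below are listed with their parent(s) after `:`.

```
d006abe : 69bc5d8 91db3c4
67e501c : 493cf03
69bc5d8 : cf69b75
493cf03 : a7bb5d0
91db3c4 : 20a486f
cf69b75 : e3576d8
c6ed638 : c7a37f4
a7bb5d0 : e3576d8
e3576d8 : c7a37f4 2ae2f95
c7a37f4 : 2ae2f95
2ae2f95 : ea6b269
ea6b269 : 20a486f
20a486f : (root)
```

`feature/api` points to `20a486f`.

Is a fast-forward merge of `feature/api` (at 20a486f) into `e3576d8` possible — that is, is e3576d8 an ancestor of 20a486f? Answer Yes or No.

No

A fast-forward from e3576d8 to 20a486f is possible iff e3576d8 is an ancestor of 20a486f.
Ancestors of 20a486f: {20a486f}.
e3576d8 is not among them, so fast-forward is not possible.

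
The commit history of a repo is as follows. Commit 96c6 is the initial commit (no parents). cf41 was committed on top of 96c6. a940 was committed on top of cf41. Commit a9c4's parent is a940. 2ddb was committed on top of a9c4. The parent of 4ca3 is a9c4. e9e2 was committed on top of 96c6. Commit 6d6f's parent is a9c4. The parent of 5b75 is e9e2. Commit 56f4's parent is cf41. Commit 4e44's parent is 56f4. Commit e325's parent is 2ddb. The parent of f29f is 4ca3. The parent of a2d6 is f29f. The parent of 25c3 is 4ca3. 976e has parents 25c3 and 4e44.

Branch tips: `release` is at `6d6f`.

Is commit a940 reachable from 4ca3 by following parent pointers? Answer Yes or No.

Yes

Ancestors of 4ca3 (commits reachable by following parents): {4ca3, 96c6, a940, a9c4, cf41}.
a940 is in that set, so it is an ancestor of 4ca3.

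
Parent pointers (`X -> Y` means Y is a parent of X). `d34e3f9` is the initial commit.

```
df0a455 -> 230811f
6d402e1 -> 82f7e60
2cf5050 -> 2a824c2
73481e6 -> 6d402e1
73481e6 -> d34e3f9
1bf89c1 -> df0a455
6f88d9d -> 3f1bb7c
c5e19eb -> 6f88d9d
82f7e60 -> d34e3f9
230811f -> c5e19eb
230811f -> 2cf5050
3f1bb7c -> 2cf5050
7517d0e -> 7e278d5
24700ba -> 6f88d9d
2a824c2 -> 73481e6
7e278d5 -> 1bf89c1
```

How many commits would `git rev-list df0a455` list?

Walking parent pointers from df0a455: reachable set = {230811f, 2a824c2, 2cf5050, 3f1bb7c, 6d402e1, 6f88d9d, 73481e6, 82f7e60, c5e19eb, d34e3f9, df0a455}.
That is 11 commits.

11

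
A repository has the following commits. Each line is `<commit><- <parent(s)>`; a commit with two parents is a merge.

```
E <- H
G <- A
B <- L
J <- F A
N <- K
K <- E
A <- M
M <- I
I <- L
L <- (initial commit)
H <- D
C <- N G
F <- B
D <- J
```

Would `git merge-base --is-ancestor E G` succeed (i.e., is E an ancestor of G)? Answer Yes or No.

Ancestors of G: {A, G, I, L, M}.
E is not in that set, so it is not an ancestor of G.

No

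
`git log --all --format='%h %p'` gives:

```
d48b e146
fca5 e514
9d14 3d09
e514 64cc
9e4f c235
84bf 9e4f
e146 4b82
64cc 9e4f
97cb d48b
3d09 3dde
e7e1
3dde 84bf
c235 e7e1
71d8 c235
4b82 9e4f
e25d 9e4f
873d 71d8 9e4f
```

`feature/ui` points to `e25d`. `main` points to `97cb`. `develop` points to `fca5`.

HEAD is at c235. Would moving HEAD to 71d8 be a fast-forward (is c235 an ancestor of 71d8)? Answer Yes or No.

Yes

A fast-forward from c235 to 71d8 is possible iff c235 is an ancestor of 71d8.
Ancestors of 71d8: {71d8, c235, e7e1}.
c235 is among them, so fast-forward is possible.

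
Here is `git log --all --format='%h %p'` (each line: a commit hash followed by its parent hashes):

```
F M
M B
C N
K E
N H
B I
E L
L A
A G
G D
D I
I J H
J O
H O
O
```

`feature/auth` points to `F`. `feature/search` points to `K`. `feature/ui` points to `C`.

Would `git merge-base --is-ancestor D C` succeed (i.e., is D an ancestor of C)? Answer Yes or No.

No

Ancestors of C: {C, H, N, O}.
D is not in that set, so it is not an ancestor of C.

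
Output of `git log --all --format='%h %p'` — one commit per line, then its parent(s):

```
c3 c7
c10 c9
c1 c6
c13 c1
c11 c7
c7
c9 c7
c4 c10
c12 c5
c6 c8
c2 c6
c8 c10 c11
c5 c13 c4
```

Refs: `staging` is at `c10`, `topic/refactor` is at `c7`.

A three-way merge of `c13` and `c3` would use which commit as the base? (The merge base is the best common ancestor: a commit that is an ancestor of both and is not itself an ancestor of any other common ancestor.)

Ancestors of c13: {c1, c10, c11, c13, c6, c7, c8, c9}.
Ancestors of c3: {c3, c7}.
Common ancestors: {c7}.
The only common ancestor is c7, so it is the merge base.

c7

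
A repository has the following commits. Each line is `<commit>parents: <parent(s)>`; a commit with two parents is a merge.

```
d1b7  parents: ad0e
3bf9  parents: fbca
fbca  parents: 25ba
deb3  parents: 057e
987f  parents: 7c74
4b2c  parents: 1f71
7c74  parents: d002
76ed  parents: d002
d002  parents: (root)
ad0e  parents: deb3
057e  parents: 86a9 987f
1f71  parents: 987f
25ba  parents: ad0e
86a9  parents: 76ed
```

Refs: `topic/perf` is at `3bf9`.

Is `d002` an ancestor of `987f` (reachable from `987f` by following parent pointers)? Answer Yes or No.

Ancestors of 987f (commits reachable by following parents): {7c74, 987f, d002}.
d002 is in that set, so it is an ancestor of 987f.

Yes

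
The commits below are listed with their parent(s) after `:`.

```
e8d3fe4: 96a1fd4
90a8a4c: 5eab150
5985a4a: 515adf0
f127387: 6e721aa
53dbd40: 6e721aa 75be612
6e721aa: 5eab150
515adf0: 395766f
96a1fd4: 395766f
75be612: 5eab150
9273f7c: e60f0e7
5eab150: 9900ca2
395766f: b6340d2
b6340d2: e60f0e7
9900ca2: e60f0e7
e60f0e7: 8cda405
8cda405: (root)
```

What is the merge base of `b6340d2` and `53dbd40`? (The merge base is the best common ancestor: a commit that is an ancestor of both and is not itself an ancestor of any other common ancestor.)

Ancestors of b6340d2: {8cda405, b6340d2, e60f0e7}.
Ancestors of 53dbd40: {53dbd40, 5eab150, 6e721aa, 75be612, 8cda405, 9900ca2, e60f0e7}.
Common ancestors: {8cda405, e60f0e7}.
Among these, e60f0e7 is not an ancestor of any other common ancestor — it is the merge base.

e60f0e7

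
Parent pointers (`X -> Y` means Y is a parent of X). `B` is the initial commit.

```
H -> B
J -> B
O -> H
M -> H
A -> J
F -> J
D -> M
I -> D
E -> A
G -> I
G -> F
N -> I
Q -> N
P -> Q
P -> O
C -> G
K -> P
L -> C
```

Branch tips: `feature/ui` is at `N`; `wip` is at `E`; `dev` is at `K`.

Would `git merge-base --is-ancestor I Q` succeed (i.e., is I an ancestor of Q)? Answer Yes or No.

Ancestors of Q (commits reachable by following parents): {B, D, H, I, M, N, Q}.
I is in that set, so it is an ancestor of Q.

Yes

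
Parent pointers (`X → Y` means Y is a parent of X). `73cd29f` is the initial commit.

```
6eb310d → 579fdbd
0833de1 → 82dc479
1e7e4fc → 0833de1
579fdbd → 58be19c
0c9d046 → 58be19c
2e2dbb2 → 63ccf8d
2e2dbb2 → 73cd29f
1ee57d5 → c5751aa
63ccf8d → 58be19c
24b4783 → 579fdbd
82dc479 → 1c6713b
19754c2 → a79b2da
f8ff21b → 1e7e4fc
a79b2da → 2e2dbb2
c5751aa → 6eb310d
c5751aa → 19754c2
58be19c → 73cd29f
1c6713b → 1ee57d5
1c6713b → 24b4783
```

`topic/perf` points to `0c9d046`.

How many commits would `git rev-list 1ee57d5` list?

10

Walking parent pointers from 1ee57d5: reachable set = {19754c2, 1ee57d5, 2e2dbb2, 579fdbd, 58be19c, 63ccf8d, 6eb310d, 73cd29f, a79b2da, c5751aa}.
That is 10 commits.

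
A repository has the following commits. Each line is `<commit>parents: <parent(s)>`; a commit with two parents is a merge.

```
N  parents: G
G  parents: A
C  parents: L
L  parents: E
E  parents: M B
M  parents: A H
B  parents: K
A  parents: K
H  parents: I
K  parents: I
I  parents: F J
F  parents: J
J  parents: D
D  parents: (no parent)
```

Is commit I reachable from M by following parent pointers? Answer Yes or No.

Yes

Ancestors of M (commits reachable by following parents): {A, D, F, H, I, J, K, M}.
I is in that set, so it is an ancestor of M.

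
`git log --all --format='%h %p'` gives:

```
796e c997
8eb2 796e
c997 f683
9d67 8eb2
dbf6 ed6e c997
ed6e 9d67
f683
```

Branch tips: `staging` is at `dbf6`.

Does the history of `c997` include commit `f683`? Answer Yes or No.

Ancestors of c997 (commits reachable by following parents): {c997, f683}.
f683 is in that set, so it is an ancestor of c997.

Yes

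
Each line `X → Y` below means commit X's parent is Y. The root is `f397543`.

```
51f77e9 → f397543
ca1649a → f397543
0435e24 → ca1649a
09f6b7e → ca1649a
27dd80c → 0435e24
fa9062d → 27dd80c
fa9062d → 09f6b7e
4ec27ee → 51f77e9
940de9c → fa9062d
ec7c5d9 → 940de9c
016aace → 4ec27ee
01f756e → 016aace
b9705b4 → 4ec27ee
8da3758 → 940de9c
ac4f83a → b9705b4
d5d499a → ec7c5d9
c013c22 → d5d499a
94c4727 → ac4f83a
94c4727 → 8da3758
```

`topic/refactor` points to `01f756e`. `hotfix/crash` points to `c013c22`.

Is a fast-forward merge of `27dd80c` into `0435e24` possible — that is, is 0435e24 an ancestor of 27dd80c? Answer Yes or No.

A fast-forward from 0435e24 to 27dd80c is possible iff 0435e24 is an ancestor of 27dd80c.
Ancestors of 27dd80c: {0435e24, 27dd80c, ca1649a, f397543}.
0435e24 is among them, so fast-forward is possible.

Yes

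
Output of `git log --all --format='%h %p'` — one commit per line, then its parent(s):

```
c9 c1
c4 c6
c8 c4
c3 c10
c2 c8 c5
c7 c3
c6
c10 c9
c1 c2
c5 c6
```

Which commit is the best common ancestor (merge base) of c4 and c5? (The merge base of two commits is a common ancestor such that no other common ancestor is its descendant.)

c6

Ancestors of c4: {c4, c6}.
Ancestors of c5: {c5, c6}.
Common ancestors: {c6}.
The only common ancestor is c6, so it is the merge base.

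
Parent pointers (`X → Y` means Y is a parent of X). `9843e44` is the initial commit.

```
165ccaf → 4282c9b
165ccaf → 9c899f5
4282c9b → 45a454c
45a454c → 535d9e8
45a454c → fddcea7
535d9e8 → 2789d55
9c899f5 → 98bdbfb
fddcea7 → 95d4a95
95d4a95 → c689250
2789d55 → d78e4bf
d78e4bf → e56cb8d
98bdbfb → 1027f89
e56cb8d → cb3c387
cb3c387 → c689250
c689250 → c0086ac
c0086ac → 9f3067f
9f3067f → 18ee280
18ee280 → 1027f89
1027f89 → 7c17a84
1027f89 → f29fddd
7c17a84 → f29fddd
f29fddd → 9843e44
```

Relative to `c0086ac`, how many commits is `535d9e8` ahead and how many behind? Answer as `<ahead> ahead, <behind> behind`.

Reachable from 535d9e8: {1027f89, 18ee280, 2789d55, 535d9e8, 7c17a84, 9843e44, 9f3067f, c0086ac, c689250, cb3c387, d78e4bf, e56cb8d, f29fddd}.
Reachable from c0086ac: {1027f89, 18ee280, 7c17a84, 9843e44, 9f3067f, c0086ac, f29fddd}.
Only in 535d9e8's history (ahead): {2789d55, 535d9e8, c689250, cb3c387, d78e4bf, e56cb8d} — 6.
Only in c0086ac's history (behind): {} — 0.

6 ahead, 0 behind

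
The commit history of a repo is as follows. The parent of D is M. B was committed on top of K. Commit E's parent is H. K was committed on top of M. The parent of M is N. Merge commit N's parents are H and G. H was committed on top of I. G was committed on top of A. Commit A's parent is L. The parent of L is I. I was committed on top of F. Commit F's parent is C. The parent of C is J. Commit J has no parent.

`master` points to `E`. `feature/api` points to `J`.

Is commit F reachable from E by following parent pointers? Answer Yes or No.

Yes

Ancestors of E (commits reachable by following parents): {C, E, F, H, I, J}.
F is in that set, so it is an ancestor of E.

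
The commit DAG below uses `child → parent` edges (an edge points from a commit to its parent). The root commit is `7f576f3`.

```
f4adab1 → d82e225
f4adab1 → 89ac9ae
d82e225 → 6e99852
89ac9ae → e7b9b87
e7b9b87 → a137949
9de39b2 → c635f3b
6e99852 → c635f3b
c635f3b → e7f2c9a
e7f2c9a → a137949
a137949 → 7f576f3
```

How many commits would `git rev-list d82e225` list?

6

Walking parent pointers from d82e225: reachable set = {6e99852, 7f576f3, a137949, c635f3b, d82e225, e7f2c9a}.
That is 6 commits.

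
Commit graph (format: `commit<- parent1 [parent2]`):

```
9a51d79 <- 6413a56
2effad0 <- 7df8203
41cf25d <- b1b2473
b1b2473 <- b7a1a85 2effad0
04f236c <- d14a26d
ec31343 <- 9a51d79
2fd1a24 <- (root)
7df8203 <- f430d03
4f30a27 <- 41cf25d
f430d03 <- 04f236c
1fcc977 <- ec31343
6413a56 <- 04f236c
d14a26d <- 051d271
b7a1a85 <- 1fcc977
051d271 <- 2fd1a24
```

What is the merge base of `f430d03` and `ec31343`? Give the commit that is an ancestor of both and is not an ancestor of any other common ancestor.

Ancestors of f430d03: {04f236c, 051d271, 2fd1a24, d14a26d, f430d03}.
Ancestors of ec31343: {04f236c, 051d271, 2fd1a24, 6413a56, 9a51d79, d14a26d, ec31343}.
Common ancestors: {04f236c, 051d271, 2fd1a24, d14a26d}.
Among these, 04f236c is not an ancestor of any other common ancestor — it is the merge base.

04f236c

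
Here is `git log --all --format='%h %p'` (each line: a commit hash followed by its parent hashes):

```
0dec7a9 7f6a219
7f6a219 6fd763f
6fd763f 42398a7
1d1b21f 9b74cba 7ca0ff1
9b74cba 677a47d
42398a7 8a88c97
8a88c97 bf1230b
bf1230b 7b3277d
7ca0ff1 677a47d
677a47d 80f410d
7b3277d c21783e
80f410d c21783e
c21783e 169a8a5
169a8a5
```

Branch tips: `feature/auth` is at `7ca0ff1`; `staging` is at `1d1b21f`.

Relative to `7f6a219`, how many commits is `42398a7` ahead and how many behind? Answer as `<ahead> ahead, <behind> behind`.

0 ahead, 2 behind

Reachable from 42398a7: {169a8a5, 42398a7, 7b3277d, 8a88c97, bf1230b, c21783e}.
Reachable from 7f6a219: {169a8a5, 42398a7, 6fd763f, 7b3277d, 7f6a219, 8a88c97, bf1230b, c21783e}.
Only in 42398a7's history (ahead): {} — 0.
Only in 7f6a219's history (behind): {6fd763f, 7f6a219} — 2.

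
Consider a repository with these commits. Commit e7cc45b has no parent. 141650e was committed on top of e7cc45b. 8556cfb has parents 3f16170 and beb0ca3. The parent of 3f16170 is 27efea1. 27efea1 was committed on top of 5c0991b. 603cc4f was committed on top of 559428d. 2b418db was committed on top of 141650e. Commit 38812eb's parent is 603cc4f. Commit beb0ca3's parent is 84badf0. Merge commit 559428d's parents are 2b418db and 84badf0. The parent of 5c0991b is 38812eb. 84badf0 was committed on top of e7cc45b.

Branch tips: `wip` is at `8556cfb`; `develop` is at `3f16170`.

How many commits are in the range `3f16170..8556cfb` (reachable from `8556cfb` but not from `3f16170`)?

2

Reachable from 8556cfb: {141650e, 27efea1, 2b418db, 38812eb, 3f16170, 559428d, 5c0991b, 603cc4f, 84badf0, 8556cfb, beb0ca3, e7cc45b}.
Reachable from 3f16170: {141650e, 27efea1, 2b418db, 38812eb, 3f16170, 559428d, 5c0991b, 603cc4f, 84badf0, e7cc45b}.
In 8556cfb's history but not 3f16170's: {8556cfb, beb0ca3} — 2 commits.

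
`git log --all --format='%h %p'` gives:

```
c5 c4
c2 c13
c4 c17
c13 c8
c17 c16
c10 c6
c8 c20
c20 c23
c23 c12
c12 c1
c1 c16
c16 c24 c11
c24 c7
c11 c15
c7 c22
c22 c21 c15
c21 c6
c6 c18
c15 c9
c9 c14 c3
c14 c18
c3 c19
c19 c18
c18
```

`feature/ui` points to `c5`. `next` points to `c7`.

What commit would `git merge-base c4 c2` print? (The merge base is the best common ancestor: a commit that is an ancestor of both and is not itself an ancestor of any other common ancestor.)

c16

Ancestors of c4: {c11, c14, c15, c16, c17, c18, c19, c21, c22, c24, c3, c4, c6, c7, c9}.
Ancestors of c2: {c1, c11, c12, c13, c14, c15, c16, c18, c19, c2, c20, c21, c22, c23, c24, c3, c6, c7, c8, c9}.
Common ancestors: {c11, c14, c15, c16, c18, c19, c21, c22, c24, c3, c6, c7, c9}.
Among these, c16 is not an ancestor of any other common ancestor — it is the merge base.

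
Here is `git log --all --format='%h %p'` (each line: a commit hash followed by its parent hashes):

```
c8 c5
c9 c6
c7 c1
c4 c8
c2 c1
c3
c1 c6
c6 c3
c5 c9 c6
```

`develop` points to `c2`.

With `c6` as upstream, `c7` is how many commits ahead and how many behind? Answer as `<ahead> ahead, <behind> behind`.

2 ahead, 0 behind

Reachable from c7: {c1, c3, c6, c7}.
Reachable from c6: {c3, c6}.
Only in c7's history (ahead): {c1, c7} — 2.
Only in c6's history (behind): {} — 0.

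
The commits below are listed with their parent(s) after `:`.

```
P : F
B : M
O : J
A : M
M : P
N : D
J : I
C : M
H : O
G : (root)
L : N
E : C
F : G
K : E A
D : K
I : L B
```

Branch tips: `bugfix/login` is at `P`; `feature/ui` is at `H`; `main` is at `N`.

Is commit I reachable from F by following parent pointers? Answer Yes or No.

No

Ancestors of F: {F, G}.
I is not in that set, so it is not an ancestor of F.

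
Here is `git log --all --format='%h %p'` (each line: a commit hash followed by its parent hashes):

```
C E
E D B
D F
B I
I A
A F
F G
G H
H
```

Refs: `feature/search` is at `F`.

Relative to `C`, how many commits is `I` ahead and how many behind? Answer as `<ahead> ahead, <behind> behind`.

Reachable from I: {A, F, G, H, I}.
Reachable from C: {A, B, C, D, E, F, G, H, I}.
Only in I's history (ahead): {} — 0.
Only in C's history (behind): {B, C, D, E} — 4.

0 ahead, 4 behind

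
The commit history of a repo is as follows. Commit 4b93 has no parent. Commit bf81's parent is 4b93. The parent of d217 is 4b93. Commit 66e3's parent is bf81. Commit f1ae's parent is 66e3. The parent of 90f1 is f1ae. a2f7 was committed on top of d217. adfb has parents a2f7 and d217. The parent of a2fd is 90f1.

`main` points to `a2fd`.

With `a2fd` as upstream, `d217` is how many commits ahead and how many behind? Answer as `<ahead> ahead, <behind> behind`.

Reachable from d217: {4b93, d217}.
Reachable from a2fd: {4b93, 66e3, 90f1, a2fd, bf81, f1ae}.
Only in d217's history (ahead): {d217} — 1.
Only in a2fd's history (behind): {66e3, 90f1, a2fd, bf81, f1ae} — 5.

1 ahead, 5 behind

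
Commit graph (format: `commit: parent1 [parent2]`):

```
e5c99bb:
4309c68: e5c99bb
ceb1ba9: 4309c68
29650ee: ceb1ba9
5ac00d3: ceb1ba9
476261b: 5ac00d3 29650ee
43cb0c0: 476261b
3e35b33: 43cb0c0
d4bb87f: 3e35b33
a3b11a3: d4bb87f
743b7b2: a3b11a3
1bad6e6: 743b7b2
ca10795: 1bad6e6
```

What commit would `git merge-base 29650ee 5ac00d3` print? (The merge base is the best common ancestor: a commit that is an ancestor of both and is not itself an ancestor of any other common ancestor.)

ceb1ba9

Ancestors of 29650ee: {29650ee, 4309c68, ceb1ba9, e5c99bb}.
Ancestors of 5ac00d3: {4309c68, 5ac00d3, ceb1ba9, e5c99bb}.
Common ancestors: {4309c68, ceb1ba9, e5c99bb}.
Among these, ceb1ba9 is not an ancestor of any other common ancestor — it is the merge base.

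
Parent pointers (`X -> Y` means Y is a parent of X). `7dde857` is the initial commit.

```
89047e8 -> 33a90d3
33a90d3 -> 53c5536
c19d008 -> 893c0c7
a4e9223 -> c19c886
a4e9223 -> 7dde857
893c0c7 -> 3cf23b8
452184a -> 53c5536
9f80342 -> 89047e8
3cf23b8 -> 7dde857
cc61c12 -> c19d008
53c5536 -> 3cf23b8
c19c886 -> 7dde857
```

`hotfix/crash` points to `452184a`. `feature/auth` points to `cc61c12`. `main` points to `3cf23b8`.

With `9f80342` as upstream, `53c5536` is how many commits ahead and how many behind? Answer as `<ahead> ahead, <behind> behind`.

0 ahead, 3 behind

Reachable from 53c5536: {3cf23b8, 53c5536, 7dde857}.
Reachable from 9f80342: {33a90d3, 3cf23b8, 53c5536, 7dde857, 89047e8, 9f80342}.
Only in 53c5536's history (ahead): {} — 0.
Only in 9f80342's history (behind): {33a90d3, 89047e8, 9f80342} — 3.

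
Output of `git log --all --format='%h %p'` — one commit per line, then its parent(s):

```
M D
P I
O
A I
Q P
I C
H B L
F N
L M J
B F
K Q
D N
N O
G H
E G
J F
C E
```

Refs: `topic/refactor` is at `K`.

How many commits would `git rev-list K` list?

16

Walking parent pointers from K: reachable set = {B, C, D, E, F, G, H, I, J, K, L, M, N, O, P, Q}.
That is 16 commits.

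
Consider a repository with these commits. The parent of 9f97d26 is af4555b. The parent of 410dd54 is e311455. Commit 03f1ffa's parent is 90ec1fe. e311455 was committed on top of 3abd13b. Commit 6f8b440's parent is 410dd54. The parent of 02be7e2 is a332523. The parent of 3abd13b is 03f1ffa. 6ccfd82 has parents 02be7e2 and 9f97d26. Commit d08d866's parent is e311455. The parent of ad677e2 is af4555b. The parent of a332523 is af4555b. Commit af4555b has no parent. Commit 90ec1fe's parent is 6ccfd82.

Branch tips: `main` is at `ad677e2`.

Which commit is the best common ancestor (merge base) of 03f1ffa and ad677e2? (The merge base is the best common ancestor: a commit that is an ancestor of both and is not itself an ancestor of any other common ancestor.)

af4555b

Ancestors of 03f1ffa: {02be7e2, 03f1ffa, 6ccfd82, 90ec1fe, 9f97d26, a332523, af4555b}.
Ancestors of ad677e2: {ad677e2, af4555b}.
Common ancestors: {af4555b}.
The only common ancestor is af4555b, so it is the merge base.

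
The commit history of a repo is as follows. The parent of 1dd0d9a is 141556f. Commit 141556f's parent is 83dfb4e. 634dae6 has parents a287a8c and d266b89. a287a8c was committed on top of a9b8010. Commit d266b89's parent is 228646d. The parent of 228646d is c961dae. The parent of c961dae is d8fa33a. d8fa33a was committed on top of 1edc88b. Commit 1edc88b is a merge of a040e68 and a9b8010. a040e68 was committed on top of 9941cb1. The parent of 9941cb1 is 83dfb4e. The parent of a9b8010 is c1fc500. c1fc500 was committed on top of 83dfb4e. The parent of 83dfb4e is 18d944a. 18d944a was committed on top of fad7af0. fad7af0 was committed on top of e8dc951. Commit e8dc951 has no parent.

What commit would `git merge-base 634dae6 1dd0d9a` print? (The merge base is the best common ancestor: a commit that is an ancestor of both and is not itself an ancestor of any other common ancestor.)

83dfb4e

Ancestors of 634dae6: {18d944a, 1edc88b, 228646d, 634dae6, 83dfb4e, 9941cb1, a040e68, a287a8c, a9b8010, c1fc500, c961dae, d266b89, d8fa33a, e8dc951, fad7af0}.
Ancestors of 1dd0d9a: {141556f, 18d944a, 1dd0d9a, 83dfb4e, e8dc951, fad7af0}.
Common ancestors: {18d944a, 83dfb4e, e8dc951, fad7af0}.
Among these, 83dfb4e is not an ancestor of any other common ancestor — it is the merge base.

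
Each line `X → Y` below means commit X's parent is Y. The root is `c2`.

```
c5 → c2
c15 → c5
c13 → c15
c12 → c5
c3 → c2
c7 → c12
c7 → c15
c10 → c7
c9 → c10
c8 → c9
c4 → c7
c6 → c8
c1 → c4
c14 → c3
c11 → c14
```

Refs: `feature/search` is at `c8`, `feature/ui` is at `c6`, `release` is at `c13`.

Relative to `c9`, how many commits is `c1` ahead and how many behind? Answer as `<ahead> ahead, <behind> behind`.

2 ahead, 2 behind

Reachable from c1: {c1, c12, c15, c2, c4, c5, c7}.
Reachable from c9: {c10, c12, c15, c2, c5, c7, c9}.
Only in c1's history (ahead): {c1, c4} — 2.
Only in c9's history (behind): {c10, c9} — 2.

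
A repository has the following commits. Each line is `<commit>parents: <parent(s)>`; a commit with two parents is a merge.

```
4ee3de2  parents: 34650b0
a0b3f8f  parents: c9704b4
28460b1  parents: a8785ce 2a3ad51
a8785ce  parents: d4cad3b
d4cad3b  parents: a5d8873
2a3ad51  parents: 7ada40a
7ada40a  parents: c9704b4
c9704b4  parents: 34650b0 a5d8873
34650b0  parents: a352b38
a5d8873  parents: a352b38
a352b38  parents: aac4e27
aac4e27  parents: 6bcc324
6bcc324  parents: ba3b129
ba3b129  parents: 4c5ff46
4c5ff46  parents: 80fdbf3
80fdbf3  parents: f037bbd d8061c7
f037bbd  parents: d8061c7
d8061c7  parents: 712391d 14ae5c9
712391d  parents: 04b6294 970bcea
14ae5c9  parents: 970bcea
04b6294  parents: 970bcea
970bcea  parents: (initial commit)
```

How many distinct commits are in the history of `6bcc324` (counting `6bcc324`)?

Walking parent pointers from 6bcc324: reachable set = {04b6294, 14ae5c9, 4c5ff46, 6bcc324, 712391d, 80fdbf3, 970bcea, ba3b129, d8061c7, f037bbd}.
That is 10 commits.

10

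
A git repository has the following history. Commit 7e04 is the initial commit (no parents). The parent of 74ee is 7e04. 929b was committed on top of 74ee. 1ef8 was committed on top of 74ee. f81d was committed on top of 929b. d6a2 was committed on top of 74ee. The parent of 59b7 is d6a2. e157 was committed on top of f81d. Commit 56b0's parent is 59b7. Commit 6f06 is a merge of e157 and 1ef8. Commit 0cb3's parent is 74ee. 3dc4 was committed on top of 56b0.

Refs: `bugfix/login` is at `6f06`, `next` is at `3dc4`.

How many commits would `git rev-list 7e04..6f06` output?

6

Reachable from 6f06: {1ef8, 6f06, 74ee, 7e04, 929b, e157, f81d}.
Reachable from 7e04: {7e04}.
In 6f06's history but not 7e04's: {1ef8, 6f06, 74ee, 929b, e157, f81d} — 6 commits.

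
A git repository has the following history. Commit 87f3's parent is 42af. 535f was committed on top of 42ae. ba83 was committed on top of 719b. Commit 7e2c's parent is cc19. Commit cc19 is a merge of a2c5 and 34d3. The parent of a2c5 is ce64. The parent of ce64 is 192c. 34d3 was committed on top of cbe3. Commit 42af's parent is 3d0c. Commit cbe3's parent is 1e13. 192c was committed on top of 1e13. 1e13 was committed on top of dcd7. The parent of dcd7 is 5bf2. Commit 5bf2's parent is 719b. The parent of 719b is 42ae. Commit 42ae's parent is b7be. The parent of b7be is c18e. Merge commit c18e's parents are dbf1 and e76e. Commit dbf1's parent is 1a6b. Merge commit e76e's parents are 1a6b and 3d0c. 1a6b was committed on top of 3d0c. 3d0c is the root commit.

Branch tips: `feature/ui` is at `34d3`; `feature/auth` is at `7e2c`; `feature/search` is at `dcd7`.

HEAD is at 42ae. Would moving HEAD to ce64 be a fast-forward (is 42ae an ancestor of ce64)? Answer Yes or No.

Yes

A fast-forward from 42ae to ce64 is possible iff 42ae is an ancestor of ce64.
Ancestors of ce64: {192c, 1a6b, 1e13, 3d0c, 42ae, 5bf2, 719b, b7be, c18e, ce64, dbf1, dcd7, e76e}.
42ae is among them, so fast-forward is possible.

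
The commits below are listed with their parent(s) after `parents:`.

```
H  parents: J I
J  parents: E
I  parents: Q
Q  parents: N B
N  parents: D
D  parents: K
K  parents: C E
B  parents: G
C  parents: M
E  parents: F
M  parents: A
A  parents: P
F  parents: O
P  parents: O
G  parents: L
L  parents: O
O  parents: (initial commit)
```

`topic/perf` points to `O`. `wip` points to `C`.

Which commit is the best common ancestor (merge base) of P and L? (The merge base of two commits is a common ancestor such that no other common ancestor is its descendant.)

Ancestors of P: {O, P}.
Ancestors of L: {L, O}.
Common ancestors: {O}.
The only common ancestor is O, so it is the merge base.

O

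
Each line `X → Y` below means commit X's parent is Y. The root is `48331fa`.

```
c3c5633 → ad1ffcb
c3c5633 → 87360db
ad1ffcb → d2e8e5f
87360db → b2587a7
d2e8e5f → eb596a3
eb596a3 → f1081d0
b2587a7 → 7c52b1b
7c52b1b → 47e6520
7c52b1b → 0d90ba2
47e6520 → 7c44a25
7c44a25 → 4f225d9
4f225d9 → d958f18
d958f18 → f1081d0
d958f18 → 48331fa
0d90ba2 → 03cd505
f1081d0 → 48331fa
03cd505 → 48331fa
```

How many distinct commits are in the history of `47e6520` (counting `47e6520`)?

6

Walking parent pointers from 47e6520: reachable set = {47e6520, 48331fa, 4f225d9, 7c44a25, d958f18, f1081d0}.
That is 6 commits.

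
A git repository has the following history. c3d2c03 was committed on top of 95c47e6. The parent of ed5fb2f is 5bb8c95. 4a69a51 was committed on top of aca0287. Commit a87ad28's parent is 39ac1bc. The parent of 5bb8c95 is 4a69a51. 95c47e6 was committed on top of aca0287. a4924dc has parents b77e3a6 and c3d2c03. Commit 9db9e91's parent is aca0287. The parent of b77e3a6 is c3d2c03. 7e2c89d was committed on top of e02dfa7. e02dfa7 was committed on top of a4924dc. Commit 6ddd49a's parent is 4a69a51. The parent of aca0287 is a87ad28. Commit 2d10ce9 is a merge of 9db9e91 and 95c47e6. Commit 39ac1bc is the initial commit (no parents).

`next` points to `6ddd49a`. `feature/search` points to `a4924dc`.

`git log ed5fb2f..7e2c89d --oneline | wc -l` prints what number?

6

Reachable from 7e2c89d: {39ac1bc, 7e2c89d, 95c47e6, a4924dc, a87ad28, aca0287, b77e3a6, c3d2c03, e02dfa7}.
Reachable from ed5fb2f: {39ac1bc, 4a69a51, 5bb8c95, a87ad28, aca0287, ed5fb2f}.
In 7e2c89d's history but not ed5fb2f's: {7e2c89d, 95c47e6, a4924dc, b77e3a6, c3d2c03, e02dfa7} — 6 commits.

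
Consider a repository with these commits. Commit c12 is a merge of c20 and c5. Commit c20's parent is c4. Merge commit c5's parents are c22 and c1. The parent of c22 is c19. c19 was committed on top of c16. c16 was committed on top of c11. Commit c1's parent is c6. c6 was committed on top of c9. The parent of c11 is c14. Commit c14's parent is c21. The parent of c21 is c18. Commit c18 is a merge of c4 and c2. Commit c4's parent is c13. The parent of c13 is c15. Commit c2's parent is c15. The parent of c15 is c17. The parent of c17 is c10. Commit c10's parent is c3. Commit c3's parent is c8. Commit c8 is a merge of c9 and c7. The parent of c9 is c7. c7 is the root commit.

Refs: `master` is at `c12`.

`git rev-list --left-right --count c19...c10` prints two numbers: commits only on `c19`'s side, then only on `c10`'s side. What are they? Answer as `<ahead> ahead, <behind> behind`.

Reachable from c19: {c10, c11, c13, c14, c15, c16, c17, c18, c19, c2, c21, c3, c4, c7, c8, c9}.
Reachable from c10: {c10, c3, c7, c8, c9}.
Only in c19's history (ahead): {c11, c13, c14, c15, c16, c17, c18, c19, c2, c21, c4} — 11.
Only in c10's history (behind): {} — 0.

11 ahead, 0 behind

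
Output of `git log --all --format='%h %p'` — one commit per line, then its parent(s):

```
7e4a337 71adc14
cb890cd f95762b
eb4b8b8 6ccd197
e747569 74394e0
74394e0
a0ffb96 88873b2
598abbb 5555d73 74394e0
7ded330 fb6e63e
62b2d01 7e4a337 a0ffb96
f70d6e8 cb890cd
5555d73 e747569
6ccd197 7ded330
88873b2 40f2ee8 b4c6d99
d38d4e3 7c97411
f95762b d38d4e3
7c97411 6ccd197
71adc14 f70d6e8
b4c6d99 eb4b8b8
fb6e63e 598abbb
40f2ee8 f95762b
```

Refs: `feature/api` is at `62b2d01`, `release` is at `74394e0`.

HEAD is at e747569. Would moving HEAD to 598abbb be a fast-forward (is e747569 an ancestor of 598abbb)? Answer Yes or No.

Yes

A fast-forward from e747569 to 598abbb is possible iff e747569 is an ancestor of 598abbb.
Ancestors of 598abbb: {5555d73, 598abbb, 74394e0, e747569}.
e747569 is among them, so fast-forward is possible.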